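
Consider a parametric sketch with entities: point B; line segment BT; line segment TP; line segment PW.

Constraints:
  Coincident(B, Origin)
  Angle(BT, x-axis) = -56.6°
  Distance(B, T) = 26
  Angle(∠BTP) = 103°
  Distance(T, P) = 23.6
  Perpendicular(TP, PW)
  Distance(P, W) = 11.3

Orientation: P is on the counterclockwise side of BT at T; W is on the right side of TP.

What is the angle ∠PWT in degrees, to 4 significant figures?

64.41°

B is at the origin; BT runs at -56.6° with length 26.0, so T = 26.0·(cos -56.6°, sin -56.6°) = (14.31, -21.71). ∠BTP = 103.0°, so TP runs at -56.6° + (180° − 103.0°) = 20.40° from the x-axis; with |TP| = 23.6, P = T + 23.6·(cos 20.40°, sin 20.40°) = (36.43, -13.48). The perpendicularity gives PW at right angles to TP; with |PW| = 11.3 on the right of TP, W = P + 11.3·(0.3486, -0.9373) = (40.37, -24.07). Then cos ∠PWT = WP·WT / (|WP||WT|), giving 64.41°.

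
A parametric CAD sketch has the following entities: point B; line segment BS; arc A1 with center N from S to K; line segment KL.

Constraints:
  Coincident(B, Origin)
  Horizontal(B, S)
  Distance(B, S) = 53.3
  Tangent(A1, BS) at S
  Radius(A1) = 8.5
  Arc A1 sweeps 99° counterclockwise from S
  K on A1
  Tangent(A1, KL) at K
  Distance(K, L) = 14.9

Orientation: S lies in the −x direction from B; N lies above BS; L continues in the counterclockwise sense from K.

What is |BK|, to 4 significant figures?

45.97

The tangent condition forces NS to be normal to BS, so N = S + (0, 8.5) = (-53.30, 8.500). On A1, S sits at bearing -90° from N; a 99° counterclockwise sweep puts K at bearing 9°, so K = N + 8.5·(cos 9°, sin 9°) = (-44.90, 9.830). Then |BK| = |K − B| = 45.97.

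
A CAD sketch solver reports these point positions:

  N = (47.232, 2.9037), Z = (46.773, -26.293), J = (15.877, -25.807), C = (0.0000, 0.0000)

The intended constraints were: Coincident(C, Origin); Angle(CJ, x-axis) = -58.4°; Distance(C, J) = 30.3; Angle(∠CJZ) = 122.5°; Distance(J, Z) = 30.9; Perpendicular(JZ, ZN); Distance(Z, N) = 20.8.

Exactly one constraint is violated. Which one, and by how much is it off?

Distance(Z, N) = 20.8 — off by 8.40.

C = (0.00, 0.00) ✓; CJ at -58.40° ✓; |CJ| = 30.30 ✓; ∠CJZ = 122.5° ✓; |JZ| = 30.90 ✓; ∠(JZ, ZN) = 90.00° ✓; |ZN| = 29.20 ✗.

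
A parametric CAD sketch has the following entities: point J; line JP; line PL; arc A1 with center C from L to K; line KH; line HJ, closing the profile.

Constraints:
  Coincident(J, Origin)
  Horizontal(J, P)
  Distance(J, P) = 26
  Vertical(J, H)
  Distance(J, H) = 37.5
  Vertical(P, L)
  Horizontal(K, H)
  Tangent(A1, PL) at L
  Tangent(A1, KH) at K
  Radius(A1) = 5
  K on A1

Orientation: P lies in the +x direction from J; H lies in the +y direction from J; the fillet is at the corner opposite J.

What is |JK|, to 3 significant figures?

43.0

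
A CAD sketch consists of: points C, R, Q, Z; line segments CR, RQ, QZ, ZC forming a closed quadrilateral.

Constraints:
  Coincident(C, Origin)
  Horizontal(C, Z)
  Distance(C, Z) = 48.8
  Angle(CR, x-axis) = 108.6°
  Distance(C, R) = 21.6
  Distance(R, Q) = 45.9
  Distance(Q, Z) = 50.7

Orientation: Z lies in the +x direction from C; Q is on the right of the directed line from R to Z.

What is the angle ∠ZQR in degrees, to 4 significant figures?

75.61°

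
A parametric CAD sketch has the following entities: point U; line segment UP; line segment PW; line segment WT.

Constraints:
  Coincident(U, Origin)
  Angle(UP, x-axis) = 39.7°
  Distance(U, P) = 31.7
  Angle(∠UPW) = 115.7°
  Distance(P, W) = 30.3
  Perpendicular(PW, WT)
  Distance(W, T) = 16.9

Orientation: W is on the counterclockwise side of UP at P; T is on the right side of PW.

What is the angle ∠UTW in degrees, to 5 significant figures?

44.093°

U is at the origin; UP runs at 39.7° with length 31.7, so P = 31.7·(cos 39.7°, sin 39.7°) = (24.390, 20.249). ∠UPW = 115.7°, so PW runs at 39.7° + (180° − 115.7°) = 104.00° from the x-axis; with |PW| = 30.3, W = P + 30.3·(cos 104.00°, sin 104.00°) = (17.060, 49.649). The perpendicularity gives WT at right angles to PW; with |WT| = 16.9 on the right of PW, T = W + 16.9·(0.97030, 0.24192) = (33.458, 53.737). Then cos ∠UTW = TU·TW / (|TU||TW|), giving 44.093°.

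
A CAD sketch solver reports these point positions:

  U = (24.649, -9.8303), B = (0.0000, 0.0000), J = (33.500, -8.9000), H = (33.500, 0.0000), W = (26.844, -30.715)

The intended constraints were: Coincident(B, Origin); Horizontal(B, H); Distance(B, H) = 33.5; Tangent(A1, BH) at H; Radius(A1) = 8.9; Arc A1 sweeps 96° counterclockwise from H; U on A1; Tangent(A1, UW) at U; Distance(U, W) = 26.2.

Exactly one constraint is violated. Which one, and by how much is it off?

Distance(U, W) = 26.2 — off by 5.20.

B = (0.00, 0.00) ✓; B.y = 0.00, H.y = 0.00 ✓; |BH| = 33.50 ✓; ∠(JH, HB) = 90.00° ✓; |JH| = 8.900 ✓; bearing(J→U) − bearing(J→H) = 96.00° ✓; |JU| = 8.900 ✓; ∠(JU, UW) = 90.00° ✓; |UW| = 21.00 ✗.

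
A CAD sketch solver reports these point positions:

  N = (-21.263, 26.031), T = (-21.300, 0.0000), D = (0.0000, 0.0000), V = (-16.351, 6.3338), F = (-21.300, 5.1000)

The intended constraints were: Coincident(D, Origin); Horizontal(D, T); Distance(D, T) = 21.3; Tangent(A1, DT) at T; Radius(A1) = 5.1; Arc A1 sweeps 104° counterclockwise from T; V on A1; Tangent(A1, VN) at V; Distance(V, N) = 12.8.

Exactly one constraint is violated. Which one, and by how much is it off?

Distance(V, N) = 12.8 — off by 7.50.

D = (0.00, 0.00) ✓; D.y = 0.00, T.y = 0.00 ✓; |DT| = 21.30 ✓; ∠(FT, TD) = 90.00° ✓; |FT| = 5.100 ✓; bearing(F→V) − bearing(F→T) = 104.0° ✓; |FV| = 5.100 ✓; ∠(FV, VN) = 90.00° ✓; |VN| = 20.30 ✗.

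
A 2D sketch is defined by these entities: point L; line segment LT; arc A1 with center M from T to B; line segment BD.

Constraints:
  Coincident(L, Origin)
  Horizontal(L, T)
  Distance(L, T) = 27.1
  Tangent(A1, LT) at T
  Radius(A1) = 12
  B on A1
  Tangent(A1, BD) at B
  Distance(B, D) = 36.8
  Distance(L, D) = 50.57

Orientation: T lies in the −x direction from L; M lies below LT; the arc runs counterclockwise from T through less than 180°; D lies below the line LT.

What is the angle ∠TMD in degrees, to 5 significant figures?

160.63°

Checks: |LT| = 27.10 ✓; |MB| = 12.00 ✓; ∠(MB, BD) = 90.00° ✓; |BD| = 36.80 ✓; |LD| = 50.57 ✓.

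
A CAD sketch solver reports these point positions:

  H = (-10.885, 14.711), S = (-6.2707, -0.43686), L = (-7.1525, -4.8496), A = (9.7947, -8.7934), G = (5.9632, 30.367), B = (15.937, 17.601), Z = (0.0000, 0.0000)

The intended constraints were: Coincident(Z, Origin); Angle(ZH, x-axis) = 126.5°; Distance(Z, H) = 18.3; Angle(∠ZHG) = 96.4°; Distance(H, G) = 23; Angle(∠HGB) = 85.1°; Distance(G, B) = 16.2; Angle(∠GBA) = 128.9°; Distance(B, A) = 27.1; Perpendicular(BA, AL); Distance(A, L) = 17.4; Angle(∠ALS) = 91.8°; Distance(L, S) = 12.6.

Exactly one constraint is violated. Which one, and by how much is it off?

Distance(L, S) = 12.6 — off by 8.10.

Z = (0.00, 0.00) ✓; ZH at 126.5° ✓; |ZH| = 18.30 ✓; ∠ZHG = 96.40° ✓; |HG| = 23.00 ✓; ∠HGB = 85.10° ✓; |GB| = 16.20 ✓; ∠GBA = 128.9° ✓; |BA| = 27.10 ✓; ∠(BA, AL) = 90.00° ✓; |AL| = 17.40 ✓; ∠ALS = 91.80° ✓; |LS| = 4.500 ✗.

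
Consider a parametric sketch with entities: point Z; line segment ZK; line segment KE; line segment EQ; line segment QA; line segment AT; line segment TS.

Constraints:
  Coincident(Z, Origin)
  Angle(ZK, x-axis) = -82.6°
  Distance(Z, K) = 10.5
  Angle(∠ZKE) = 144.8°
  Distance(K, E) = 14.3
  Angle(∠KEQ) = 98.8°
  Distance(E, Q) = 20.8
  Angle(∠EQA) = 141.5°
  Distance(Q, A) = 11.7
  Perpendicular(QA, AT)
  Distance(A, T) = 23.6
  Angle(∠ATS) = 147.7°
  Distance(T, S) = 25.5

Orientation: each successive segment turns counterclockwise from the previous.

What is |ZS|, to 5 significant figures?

15.493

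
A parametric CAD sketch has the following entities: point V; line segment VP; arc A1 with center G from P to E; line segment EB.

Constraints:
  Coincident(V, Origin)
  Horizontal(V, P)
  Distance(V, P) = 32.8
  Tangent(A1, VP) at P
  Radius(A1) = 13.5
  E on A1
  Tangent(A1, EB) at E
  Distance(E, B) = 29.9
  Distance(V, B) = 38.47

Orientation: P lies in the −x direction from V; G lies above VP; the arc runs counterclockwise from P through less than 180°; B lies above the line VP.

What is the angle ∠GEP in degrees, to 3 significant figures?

54.8°

V is at the origin; V and P share the same y with |VP| = 32.8 and P on the −x side, so P = (-32.8, 0.00). Tangency of A1 to VP means the radius GP is perpendicular to VP, so G = P + (0, 13.5) = (-32.8, 13.5). Since GE ⟂ EB (tangency), |GB| = √(13.5² + 29.9²) = 32.8 regardless of where E sits on A1. So B lies on both circle(V, 38.47) and circle(G, 32.8); the above-VP intersection is B = (-10.0, 37.1). E is the foot of the tangent from B: E = (-20.1, 8.97).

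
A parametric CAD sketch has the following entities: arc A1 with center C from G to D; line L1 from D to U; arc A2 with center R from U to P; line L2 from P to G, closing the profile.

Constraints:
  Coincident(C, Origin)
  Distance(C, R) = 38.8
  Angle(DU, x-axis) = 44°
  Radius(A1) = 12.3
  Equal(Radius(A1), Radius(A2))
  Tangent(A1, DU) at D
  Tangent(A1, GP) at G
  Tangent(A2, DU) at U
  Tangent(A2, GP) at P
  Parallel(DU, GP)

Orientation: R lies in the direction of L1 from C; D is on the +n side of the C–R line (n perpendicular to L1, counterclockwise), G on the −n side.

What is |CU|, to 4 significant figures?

40.70

Tangency of A1 to both parallel lines with radius 12.3 puts D and G at C ± 12.3·n: D = (-8.544, 8.848), G = (8.544, -8.848). Equal radii place U and P the same way about R: U = R + 12.3·n = (19.37, 35.80), P = R − 12.3·n = (36.45, 18.10). Then |CU| = |U − C| = 40.70.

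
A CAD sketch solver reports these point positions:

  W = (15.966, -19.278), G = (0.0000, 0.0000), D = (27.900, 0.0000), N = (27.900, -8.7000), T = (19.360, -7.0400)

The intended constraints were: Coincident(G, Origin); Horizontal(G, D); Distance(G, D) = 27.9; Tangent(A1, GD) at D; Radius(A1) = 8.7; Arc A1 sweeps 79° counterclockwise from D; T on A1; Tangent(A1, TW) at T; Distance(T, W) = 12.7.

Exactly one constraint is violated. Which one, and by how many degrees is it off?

Tangent(A1, TW) at T — off by 4.50°.

G = (0.00, 0.00) ✓; G.y = 0.00, D.y = 0.00 ✓; |GD| = 27.90 ✓; ∠(ND, DG) = 90.00° ✓; |ND| = 8.700 ✓; bearing(N→T) − bearing(N→D) = 79.00° ✓; |NT| = 8.700 ✓; ∠(NT, TW) = 94.50° ✗; |TW| = 12.70 ✓.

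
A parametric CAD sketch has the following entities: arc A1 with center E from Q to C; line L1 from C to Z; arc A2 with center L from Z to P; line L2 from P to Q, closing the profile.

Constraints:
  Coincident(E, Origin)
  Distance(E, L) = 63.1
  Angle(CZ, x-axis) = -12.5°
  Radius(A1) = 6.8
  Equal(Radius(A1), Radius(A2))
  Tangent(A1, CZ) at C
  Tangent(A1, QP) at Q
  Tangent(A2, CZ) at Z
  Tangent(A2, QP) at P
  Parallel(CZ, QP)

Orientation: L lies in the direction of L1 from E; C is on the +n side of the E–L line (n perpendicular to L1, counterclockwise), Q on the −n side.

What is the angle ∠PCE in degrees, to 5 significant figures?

77.837°

Tangency of A1 to both parallel lines with radius 6.8 puts C and Q at E ± 6.8·n: C = (1.4718, 6.6388), Q = (-1.4718, -6.6388). Equal radii place Z and P the same way about L: Z = L + 6.8·n = (63.076, -7.0185), P = L − 6.8·n = (60.132, -20.296). Then cos ∠PCE = CP·CE / (|CP||CE|), giving 77.837°.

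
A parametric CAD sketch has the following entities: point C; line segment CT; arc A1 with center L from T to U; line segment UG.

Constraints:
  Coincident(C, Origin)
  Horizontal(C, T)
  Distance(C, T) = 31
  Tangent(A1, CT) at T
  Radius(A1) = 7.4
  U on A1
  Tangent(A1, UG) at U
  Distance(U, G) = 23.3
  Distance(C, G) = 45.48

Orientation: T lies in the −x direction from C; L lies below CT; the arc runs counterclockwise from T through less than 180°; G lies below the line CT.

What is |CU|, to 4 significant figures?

39.27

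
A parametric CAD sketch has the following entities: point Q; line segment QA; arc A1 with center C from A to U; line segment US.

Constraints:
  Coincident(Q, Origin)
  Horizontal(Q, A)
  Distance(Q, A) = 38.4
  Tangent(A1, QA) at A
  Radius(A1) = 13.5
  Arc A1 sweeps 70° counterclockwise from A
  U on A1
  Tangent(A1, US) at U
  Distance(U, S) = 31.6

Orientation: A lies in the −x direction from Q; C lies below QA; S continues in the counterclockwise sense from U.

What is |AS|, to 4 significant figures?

45.17

Q is at the origin; QA is horizontal with |QA| = 38.4 and A on the −x side, so A = (-38.40, 0.000). Since A1 is tangent to QA there, CA ⟂ QA, so C = A + (0, -13.5) = (-38.40, -13.50). On A1, A sits at bearing 90° from C; a 70° counterclockwise sweep puts U at bearing 160°, so U = C + 13.5·(cos 160°, sin 160°) = (-51.09, -8.883). Tangency of A1 to US means the radius CU is perpendicular to US, so US runs along (−sin 160°, cos 160°); with |US| = 31.6, S = (-61.89, -38.58). Then |AS| = |S − A| = 45.17.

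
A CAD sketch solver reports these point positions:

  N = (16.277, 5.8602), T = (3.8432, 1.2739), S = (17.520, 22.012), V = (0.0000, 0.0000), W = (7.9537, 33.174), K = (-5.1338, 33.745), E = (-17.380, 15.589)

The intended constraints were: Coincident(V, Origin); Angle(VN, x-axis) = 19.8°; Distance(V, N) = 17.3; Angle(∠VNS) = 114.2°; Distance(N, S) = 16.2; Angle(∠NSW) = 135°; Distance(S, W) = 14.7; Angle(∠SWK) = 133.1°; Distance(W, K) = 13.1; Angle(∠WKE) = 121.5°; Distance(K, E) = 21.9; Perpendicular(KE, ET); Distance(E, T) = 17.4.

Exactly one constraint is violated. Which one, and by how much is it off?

Distance(E, T) = 17.4 — off by 8.20.

V = (0.00, 0.00) ✓; VN at 19.80° ✓; |VN| = 17.30 ✓; ∠VNS = 114.2° ✓; |NS| = 16.20 ✓; ∠NSW = 135.0° ✓; |SW| = 14.70 ✓; ∠SWK = 133.1° ✓; |WK| = 13.10 ✓; ∠WKE = 121.5° ✓; |KE| = 21.90 ✓; ∠(KE, ET) = 90.00° ✓; |ET| = 25.60 ✗.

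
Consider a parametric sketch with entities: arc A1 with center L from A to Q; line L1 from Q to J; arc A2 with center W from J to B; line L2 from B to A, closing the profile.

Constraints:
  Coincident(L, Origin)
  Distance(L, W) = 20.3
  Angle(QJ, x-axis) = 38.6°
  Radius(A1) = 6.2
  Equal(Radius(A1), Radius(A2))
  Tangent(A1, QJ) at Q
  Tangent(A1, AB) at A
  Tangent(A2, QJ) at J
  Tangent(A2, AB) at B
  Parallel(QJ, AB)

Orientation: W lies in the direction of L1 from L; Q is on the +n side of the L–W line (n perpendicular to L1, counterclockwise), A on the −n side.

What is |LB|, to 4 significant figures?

21.23

The slot axis is L1's direction at 38.6°, so u = (cos 38.6°, sin 38.6°) = (0.7815, 0.6239) and n = (−sin 38.6°, cos 38.6°) = (-0.6239, 0.7815). L is at the origin and W lies 20.3 along u from L, so W = 20.3·u = (15.86, 12.66). Tangency of A1 to both parallel lines with radius 6.2 puts Q and A at L ± 6.2·n: Q = (-3.868, 4.845), A = (3.868, -4.845). Equal radii place J and B the same way about W: J = W + 6.2·n = (12.00, 17.51), B = W − 6.2·n = (19.73, 7.819). Then |LB| = |B − L| = 21.23.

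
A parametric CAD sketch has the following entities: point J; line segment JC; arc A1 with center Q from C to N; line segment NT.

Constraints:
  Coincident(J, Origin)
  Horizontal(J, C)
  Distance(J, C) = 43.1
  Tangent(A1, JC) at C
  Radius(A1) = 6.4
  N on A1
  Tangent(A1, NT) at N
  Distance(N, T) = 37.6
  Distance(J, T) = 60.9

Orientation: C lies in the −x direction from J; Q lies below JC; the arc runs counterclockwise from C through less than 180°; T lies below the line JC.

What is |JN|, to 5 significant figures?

49.962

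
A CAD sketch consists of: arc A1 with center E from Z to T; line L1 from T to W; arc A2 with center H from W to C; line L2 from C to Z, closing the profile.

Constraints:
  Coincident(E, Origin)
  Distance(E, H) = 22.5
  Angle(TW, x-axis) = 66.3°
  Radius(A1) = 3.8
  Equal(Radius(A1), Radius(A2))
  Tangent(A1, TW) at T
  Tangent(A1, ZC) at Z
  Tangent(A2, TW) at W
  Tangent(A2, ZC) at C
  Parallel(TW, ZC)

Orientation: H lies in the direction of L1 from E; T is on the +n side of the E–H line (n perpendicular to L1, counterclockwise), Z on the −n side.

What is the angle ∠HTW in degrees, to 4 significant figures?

9.586°

Tangency of A1 to both parallel lines with radius 3.8 puts T and Z at E ± 3.8·n: T = (-3.480, 1.527), Z = (3.480, -1.527). Equal radii place W and C the same way about H: W = H + 3.8·n = (5.564, 22.13), C = H − 3.8·n = (12.52, 19.08). Then cos ∠HTW = TH·TW / (|TH||TW|), giving 9.586°.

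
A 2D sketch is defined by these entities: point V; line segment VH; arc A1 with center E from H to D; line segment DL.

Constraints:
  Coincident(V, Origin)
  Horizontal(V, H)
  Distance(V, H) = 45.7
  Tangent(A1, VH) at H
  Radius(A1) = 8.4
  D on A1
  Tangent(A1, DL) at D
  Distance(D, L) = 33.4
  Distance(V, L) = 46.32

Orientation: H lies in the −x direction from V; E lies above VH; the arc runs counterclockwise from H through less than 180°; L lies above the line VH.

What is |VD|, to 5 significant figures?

38.163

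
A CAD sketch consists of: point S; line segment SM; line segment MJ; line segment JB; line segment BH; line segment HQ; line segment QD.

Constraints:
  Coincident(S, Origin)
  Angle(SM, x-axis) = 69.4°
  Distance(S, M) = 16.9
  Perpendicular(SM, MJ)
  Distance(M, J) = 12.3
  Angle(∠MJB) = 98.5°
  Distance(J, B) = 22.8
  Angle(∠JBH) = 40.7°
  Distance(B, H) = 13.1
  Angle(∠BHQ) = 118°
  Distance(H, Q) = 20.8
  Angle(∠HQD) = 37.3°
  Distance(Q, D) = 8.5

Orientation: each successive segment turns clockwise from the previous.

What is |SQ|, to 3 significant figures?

25.4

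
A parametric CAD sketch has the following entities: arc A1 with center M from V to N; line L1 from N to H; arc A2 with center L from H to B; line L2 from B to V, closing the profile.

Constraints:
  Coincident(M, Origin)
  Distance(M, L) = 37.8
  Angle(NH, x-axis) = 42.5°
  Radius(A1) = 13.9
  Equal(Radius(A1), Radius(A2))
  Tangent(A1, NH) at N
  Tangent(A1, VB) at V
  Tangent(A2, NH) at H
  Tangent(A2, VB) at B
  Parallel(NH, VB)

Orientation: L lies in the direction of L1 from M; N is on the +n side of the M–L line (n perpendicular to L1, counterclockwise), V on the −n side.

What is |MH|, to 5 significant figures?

40.275

The slot axis is L1's direction at 42.5°, so u = (cos 42.5°, sin 42.5°) = (0.73728, 0.67559) and n = (−sin 42.5°, cos 42.5°) = (-0.67559, 0.73728). M is at the origin and L lies 37.8 along u from M, so L = 37.8·u = (27.869, 25.537). Tangency of A1 to both parallel lines with radius 13.9 puts N and V at M ± 13.9·n: N = (-9.3907, 10.248), V = (9.3907, -10.248). Equal radii place H and B the same way about L: H = L + 13.9·n = (18.478, 35.785), B = L − 13.9·n = (37.260, 15.289). Then |MH| = |H − M| = 40.275.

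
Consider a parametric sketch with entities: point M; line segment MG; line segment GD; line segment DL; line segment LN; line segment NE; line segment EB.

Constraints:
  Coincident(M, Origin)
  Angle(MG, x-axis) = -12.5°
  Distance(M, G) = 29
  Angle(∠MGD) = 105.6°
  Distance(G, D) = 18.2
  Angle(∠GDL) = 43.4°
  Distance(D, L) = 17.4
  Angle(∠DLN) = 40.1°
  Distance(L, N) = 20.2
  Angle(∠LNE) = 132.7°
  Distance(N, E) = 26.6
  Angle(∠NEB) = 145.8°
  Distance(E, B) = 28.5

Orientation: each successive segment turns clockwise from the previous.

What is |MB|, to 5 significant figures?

84.172

∠LNE = 132.7° gives NE at -50.700° from the x-axis; with |NE| = 26.6, E = (53.688, -34.255). ∠NEB = 145.8° gives EB at -84.900° from the x-axis; with |EB| = 28.5, B = (56.221, -62.642). Then |MB| = |B − M| = 84.172.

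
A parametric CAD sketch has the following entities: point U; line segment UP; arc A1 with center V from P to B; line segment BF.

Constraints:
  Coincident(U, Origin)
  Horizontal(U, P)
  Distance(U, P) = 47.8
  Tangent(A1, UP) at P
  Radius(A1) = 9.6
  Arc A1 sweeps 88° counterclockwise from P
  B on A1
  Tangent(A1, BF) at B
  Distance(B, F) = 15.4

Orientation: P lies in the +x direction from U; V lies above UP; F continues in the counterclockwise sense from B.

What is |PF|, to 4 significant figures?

26.66

On A1, P sits at bearing -90° from V; an 88° counterclockwise sweep puts B at bearing -2°, so B = V + 9.6·(cos -2°, sin -2°) = (57.39, 9.265). Since A1 is tangent to BF there, VB ⟂ BF, so BF runs along (−sin -2°, cos -2°); with |BF| = 15.4, F = (57.93, 24.66). Then |PF| = |F − P| = 26.66.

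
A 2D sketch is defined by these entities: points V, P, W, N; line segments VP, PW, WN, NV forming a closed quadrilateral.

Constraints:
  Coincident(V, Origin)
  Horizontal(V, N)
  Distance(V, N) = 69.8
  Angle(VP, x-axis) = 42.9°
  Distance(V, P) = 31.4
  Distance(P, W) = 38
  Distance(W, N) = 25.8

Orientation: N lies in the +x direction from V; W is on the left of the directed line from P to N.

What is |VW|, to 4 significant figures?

65.53

Checks: |PW| = 38.00 ✓; |WN| = 25.80 ✓.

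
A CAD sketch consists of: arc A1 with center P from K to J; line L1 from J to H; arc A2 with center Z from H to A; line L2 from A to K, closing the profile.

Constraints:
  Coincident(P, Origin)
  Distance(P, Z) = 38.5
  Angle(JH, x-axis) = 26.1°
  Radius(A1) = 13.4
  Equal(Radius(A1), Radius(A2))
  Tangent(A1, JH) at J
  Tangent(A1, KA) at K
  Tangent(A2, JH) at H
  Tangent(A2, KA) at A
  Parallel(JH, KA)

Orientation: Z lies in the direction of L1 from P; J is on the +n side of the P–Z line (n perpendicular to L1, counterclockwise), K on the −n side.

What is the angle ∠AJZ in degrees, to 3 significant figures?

15.7°

Tangency of A1 to both parallel lines with radius 13.4 puts J and K at P ± 13.4·n: J = (-5.90, 12.0), K = (5.90, -12.0). Equal radii place H and A the same way about Z: H = Z + 13.4·n = (28.7, 29.0), A = Z − 13.4·n = (40.5, 4.90). Then cos ∠AJZ = JA·JZ / (|JA||JZ|), giving 15.7°.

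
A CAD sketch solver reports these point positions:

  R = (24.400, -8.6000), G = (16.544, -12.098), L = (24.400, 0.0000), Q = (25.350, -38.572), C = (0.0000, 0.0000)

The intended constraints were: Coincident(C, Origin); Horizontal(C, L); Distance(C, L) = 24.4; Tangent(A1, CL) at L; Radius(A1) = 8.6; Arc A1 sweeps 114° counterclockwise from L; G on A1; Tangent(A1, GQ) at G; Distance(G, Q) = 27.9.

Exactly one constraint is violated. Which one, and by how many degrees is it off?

Tangent(A1, GQ) at G — off by 5.60°.

C = (0.00, 0.00) ✓; C.y = 0.00, L.y = 0.00 ✓; |CL| = 24.40 ✓; ∠(RL, LC) = 90.00° ✓; |RL| = 8.600 ✓; bearing(R→G) − bearing(R→L) = 114.0° ✓; |RG| = 8.600 ✓; ∠(RG, GQ) = 95.60° ✗; |GQ| = 27.90 ✓.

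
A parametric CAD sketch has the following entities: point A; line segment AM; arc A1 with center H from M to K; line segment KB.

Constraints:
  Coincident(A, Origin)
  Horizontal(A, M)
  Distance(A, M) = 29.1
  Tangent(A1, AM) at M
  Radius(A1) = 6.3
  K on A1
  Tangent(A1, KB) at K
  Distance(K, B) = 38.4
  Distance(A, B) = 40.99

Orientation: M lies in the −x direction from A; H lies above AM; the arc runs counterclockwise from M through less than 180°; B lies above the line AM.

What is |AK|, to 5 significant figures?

23.568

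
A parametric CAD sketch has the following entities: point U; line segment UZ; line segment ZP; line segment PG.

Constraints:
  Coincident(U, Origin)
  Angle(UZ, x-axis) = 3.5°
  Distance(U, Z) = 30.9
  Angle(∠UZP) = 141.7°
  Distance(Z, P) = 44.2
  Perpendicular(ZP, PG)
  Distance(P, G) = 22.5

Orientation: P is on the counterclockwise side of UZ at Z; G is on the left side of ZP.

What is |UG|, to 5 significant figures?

68.531

U is at the origin; UZ runs at 3.5° with length 30.9, so Z = 30.9·(cos 3.5°, sin 3.5°) = (30.842, 1.8864). ∠UZP = 141.7°, so ZP runs at 3.5° + (180° − 141.7°) = 41.800° from the x-axis; with |ZP| = 44.2, P = Z + 44.2·(cos 41.800°, sin 41.800°) = (63.792, 31.347). ZP ⟂ PG; with |PG| = 22.5 on the left of ZP, G = P + 22.5·(-0.66653, 0.74548) = (48.795, 48.120). Then |UG| = |G − U| = 68.531.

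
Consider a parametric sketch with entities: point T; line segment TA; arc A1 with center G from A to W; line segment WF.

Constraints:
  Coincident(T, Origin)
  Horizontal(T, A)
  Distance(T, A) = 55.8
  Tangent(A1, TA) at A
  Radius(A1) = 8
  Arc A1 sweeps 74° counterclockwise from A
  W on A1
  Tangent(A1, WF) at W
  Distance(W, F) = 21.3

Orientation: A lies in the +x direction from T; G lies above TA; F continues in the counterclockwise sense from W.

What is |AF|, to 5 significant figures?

29.564

T is at the origin; T and A share the same y with |TA| = 55.8 and A on the +x side, so A = (55.800, 0.0000). Since A1 is tangent to TA there, GA ⟂ TA, so G = A + (0, 8) = (55.800, 8.0000). On A1, A sits at bearing -90° from G; a 74° counterclockwise sweep puts W at bearing -16°, so W = G + 8.0·(cos -16°, sin -16°) = (63.490, 5.7949). A1 meets WF tangentially, so GW is at right angles to WF, so WF runs along (−sin -16°, cos -16°); with |WF| = 21.3, F = (69.361, 26.270). Then |AF| = |F − A| = 29.564.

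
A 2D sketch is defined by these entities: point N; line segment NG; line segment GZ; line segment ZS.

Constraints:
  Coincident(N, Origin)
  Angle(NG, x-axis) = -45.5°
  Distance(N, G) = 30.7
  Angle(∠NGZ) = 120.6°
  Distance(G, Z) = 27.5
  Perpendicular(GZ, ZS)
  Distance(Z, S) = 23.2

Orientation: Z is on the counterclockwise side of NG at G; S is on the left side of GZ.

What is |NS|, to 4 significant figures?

43.25

N is at the origin; NG runs at -45.5° with length 30.7, so G = 30.7·(cos -45.5°, sin -45.5°) = (21.52, -21.90). ∠NGZ = 120.6°, so GZ runs at -45.5° + (180° − 120.6°) = 13.90° from the x-axis; with |GZ| = 27.5, Z = G + 27.5·(cos 13.90°, sin 13.90°) = (48.21, -15.29). GZ is perpendicular to ZS; with |ZS| = 23.2 on the left of GZ, S = Z + 23.2·(-0.2402, 0.9707) = (42.64, 7.230). Then |NS| = |S − N| = 43.25.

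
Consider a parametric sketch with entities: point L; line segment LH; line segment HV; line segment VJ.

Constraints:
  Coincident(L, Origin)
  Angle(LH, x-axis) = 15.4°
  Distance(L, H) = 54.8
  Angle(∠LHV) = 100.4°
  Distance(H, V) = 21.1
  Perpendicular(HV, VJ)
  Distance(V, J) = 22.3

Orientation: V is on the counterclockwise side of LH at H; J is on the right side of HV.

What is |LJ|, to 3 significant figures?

82.3

L is at the origin; LH runs at 15.4° with length 54.8, so H = 54.8·(cos 15.4°, sin 15.4°) = (52.8, 14.6). ∠LHV = 100.4°, so HV runs at 15.4° + (180° − 100.4°) = 95.0° from the x-axis; with |HV| = 21.1, V = H + 21.1·(cos 95.0°, sin 95.0°) = (51.0, 35.6). The perpendicularity gives VJ at right angles to HV; with |VJ| = 22.3 on the right of HV, J = V + 22.3·(0.996, 0.0872) = (73.2, 37.5). Then |LJ| = |J − L| = 82.3.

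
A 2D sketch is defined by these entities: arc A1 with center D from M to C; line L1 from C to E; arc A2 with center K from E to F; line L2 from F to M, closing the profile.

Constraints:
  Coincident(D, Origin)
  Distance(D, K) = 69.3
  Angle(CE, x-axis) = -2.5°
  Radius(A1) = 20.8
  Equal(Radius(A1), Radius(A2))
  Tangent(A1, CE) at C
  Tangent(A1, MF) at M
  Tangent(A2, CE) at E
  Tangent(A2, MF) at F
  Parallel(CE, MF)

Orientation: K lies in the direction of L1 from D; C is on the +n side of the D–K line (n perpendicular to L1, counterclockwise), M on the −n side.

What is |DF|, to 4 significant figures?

72.35

The slot axis is L1's direction at -2.5°, so u = (cos -2.5°, sin -2.5°) = (0.9990, -0.04362) and n = (−sin -2.5°, cos -2.5°) = (0.04362, 0.9990). D is at the origin and K lies 69.3 along u from D, so K = 69.3·u = (69.23, -3.023). Tangency of A1 to both parallel lines with radius 20.8 puts C and M at D ± 20.8·n: C = (0.9073, 20.78), M = (-0.9073, -20.78). Equal radii place E and F the same way about K: E = K + 20.8·n = (70.14, 17.76), F = K − 20.8·n = (68.33, -23.80). Then |DF| = |F − D| = 72.35.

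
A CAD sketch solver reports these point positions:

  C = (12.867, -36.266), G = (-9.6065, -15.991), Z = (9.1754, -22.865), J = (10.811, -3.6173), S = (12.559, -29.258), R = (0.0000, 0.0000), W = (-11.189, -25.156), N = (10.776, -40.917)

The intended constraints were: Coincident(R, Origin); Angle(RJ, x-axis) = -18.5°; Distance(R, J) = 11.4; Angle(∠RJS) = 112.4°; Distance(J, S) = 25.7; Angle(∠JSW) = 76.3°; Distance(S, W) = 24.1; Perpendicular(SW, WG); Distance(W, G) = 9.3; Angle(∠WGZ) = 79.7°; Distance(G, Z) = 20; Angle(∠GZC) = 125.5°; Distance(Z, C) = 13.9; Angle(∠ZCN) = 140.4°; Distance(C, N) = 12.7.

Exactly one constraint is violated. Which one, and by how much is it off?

Distance(C, N) = 12.7 — off by 7.60.

R = (0.00, 0.00) ✓; RJ at -18.50° ✓; |RJ| = 11.40 ✓; ∠RJS = 112.4° ✓; |JS| = 25.70 ✓; ∠JSW = 76.30° ✓; |SW| = 24.10 ✓; ∠(SW, WG) = 90.00° ✓; |WG| = 9.301 ✓; ∠WGZ = 79.69° ✓; |GZ| = 20.00 ✓; ∠GZC = 125.5° ✓; |ZC| = 13.90 ✓; ∠ZCN = 140.4° ✓; |CN| = 5.099 ✗.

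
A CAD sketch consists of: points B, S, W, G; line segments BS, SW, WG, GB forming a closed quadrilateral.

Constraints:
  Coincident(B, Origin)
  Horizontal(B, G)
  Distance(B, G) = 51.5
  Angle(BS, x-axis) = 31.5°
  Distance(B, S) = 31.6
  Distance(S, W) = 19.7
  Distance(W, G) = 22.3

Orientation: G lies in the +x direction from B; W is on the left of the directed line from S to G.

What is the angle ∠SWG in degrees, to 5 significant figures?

89.365°

B is at the origin; B and G share the same y with |BG| = 51.5 and G in +x, so G = (51.5, 0). BS runs at 31.5° with |BS| = 31.6, so S = (26.943, 16.511). W is determined by |SW| = 19.7 and |WG| = 22.3 together: it lies at the intersection of circle(S, 19.7) and circle(G, 22.3). With |SG| = 29.591, the foot of the radical line on SG is 12.950 from S and the perpendicular offset is √(19.7² − 12.950²) = 14.845. Taking the left-of-SG solution: W = (45.974, 21.604).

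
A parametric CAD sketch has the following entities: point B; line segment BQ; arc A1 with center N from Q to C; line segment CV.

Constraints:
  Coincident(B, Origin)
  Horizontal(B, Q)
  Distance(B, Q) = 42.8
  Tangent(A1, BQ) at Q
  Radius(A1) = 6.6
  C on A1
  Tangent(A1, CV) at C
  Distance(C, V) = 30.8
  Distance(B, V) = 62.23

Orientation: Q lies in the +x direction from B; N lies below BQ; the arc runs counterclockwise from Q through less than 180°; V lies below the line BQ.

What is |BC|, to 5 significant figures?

37.993

Checks: B = (0.00, 0.00) ✓; |NC| = 6.600 ✓; ∠(NC, CV) = 90.00° ✓; |CV| = 30.80 ✓; |BV| = 62.23 ✓.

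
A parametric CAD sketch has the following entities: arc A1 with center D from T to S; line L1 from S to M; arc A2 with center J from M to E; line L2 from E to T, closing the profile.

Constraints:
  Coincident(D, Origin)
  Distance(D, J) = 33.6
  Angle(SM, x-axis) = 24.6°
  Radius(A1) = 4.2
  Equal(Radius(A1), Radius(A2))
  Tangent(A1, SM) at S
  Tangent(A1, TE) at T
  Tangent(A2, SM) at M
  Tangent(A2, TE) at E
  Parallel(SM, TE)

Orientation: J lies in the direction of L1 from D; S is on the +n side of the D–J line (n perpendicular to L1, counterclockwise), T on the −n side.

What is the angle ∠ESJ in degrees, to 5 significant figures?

6.9112°

Tangency of A1 to both parallel lines with radius 4.2 puts S and T at D ± 4.2·n: S = (-1.7484, 3.8188), T = (1.7484, -3.8188). Equal radii place M and E the same way about J: M = J + 4.2·n = (28.802, 17.806), E = J − 4.2·n = (32.299, 10.168). Then cos ∠ESJ = SE·SJ / (|SE||SJ|), giving 6.9112°.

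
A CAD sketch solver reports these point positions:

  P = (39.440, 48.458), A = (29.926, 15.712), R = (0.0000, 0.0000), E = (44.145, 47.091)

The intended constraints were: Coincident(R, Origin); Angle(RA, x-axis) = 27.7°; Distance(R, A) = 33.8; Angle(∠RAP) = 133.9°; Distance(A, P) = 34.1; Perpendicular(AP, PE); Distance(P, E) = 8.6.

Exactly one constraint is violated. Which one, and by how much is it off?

Distance(P, E) = 8.6 — off by 3.70.

R = (0.00, 0.00) ✓; RA at 27.70° ✓; |RA| = 33.80 ✓; ∠RAP = 133.9° ✓; |AP| = 34.10 ✓; ∠(AP, PE) = 90.00° ✓; |PE| = 4.900 ✗.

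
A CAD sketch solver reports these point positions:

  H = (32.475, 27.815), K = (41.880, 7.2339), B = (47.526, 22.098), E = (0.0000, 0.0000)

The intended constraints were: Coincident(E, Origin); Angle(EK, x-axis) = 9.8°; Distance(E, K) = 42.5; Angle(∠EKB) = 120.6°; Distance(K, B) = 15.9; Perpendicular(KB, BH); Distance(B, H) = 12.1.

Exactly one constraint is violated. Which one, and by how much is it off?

Distance(B, H) = 12.1 — off by 4.00.

E = (0.00, 0.00) ✓; EK at 9.800° ✓; |EK| = 42.50 ✓; ∠EKB = 120.6° ✓; |KB| = 15.90 ✓; ∠(KB, BH) = 90.00° ✓; |BH| = 16.10 ✗.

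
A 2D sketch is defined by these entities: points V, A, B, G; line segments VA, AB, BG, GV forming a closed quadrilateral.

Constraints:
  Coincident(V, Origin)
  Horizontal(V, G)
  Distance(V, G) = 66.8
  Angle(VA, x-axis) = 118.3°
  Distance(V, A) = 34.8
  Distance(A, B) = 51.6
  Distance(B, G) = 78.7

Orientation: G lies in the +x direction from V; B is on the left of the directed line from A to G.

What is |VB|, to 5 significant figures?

68.500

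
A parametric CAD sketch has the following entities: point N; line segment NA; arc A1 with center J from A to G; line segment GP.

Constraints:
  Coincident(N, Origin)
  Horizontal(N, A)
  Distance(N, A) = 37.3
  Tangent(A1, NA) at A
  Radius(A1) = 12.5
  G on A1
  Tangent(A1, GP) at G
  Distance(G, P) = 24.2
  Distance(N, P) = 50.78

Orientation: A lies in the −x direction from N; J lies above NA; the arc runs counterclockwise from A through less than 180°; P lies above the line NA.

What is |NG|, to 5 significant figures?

29.982

N is at the origin; NA is horizontal with |NA| = 37.3 and A on the −x side, so A = (-37.300, 0.0000). Since A1 is tangent to NA there, JA ⟂ NA, so J = A + (0, 12.5) = (-37.300, 12.500). Since JG ⟂ GP (tangency), |JP| = √(12.5² + 24.2²) = 27.238 regardless of where G sits on A1. So P lies on both circle(N, 50.78) and circle(J, 27.238); the above-NA intersection is P = (-32.209, 39.258). G is the foot of the tangent from P: G = (-25.318, 16.060).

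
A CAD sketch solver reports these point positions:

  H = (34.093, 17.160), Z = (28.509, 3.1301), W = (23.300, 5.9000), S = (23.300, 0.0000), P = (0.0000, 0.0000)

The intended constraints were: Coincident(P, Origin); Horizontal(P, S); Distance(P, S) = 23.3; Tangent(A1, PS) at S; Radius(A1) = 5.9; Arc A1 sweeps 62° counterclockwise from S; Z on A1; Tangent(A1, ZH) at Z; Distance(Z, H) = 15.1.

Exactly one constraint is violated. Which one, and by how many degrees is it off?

Tangent(A1, ZH) at Z — off by 6.30°.

P = (0.00, 0.00) ✓; P.y = 0.00, S.y = 0.00 ✓; |PS| = 23.30 ✓; ∠(WS, SP) = 90.00° ✓; |WS| = 5.900 ✓; bearing(W→Z) − bearing(W→S) = 62.00° ✓; |WZ| = 5.900 ✓; ∠(WZ, ZH) = 83.70° ✗; |ZH| = 15.10 ✓.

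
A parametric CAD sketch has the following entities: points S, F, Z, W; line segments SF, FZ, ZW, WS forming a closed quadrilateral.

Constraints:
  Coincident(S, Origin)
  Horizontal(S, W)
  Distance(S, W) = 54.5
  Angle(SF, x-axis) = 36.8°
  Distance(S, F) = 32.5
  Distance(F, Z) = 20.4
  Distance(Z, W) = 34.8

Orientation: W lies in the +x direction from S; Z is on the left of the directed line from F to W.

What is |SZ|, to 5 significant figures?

52.888

S is at the origin; SW is horizontal with |SW| = 54.5 and W in +x, so W = (54.5, 0). SF runs at 36.8° with |SF| = 32.5, so F = (26.024, 19.468). Z is determined by |FZ| = 20.4 and |ZW| = 34.8 together: it lies at the intersection of circle(F, 20.4) and circle(W, 34.8). With |FW| = 34.495, the foot of the radical line on FW is 5.7259 from F and the perpendicular offset is √(20.4² − 5.7259²) = 19.580. Taking the left-of-FW solution: Z = (41.801, 32.400).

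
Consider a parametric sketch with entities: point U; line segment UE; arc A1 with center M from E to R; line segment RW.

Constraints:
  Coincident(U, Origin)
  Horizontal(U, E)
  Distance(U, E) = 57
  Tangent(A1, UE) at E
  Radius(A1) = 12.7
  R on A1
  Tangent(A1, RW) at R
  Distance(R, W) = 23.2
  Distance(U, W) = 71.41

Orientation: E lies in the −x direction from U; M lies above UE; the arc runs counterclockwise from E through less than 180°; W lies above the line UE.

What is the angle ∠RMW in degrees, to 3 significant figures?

61.3°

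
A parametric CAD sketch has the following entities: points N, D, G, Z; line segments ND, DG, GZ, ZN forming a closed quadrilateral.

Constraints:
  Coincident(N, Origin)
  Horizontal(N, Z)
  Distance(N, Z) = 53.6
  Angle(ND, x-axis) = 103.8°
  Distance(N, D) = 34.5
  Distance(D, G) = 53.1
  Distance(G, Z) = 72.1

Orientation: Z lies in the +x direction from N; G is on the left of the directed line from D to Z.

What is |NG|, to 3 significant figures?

75.6

N is at the origin; NZ is horizontal with |NZ| = 53.6 and Z in +x, so Z = (53.6, 0). ND runs at 103.8° with |ND| = 34.5, so D = (-8.23, 33.5). G is determined by |DG| = 53.1 and |GZ| = 72.1 together: it lies at the intersection of circle(D, 53.1) and circle(Z, 72.1). With |DZ| = 70.3, the foot of the radical line on DZ is 18.2 from D and the perpendicular offset is √(53.1² − 18.2²) = 49.9. Taking the left-of-DZ solution: G = (31.6, 68.7).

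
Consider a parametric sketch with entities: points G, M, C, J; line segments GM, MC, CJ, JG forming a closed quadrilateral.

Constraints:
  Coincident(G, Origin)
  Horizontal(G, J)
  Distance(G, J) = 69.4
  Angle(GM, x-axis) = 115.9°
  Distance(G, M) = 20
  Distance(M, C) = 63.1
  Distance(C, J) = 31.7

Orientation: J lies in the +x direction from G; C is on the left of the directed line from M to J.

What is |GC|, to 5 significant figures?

60.284

G is at the origin; GJ is horizontal with |GJ| = 69.4 and J in +x, so J = (69.4, 0). GM runs at 115.9° with |GM| = 20.0, so M = (-8.7360, 17.991). C is determined by |MC| = 63.1 and |CJ| = 31.7 together: it lies at the intersection of circle(M, 63.1) and circle(J, 31.7). With |MJ| = 80.181, the foot of the radical line on MJ is 58.653 from M and the perpendicular offset is √(63.1² − 58.653²) = 23.269. Taking the left-of-MJ solution: C = (53.642, 27.506).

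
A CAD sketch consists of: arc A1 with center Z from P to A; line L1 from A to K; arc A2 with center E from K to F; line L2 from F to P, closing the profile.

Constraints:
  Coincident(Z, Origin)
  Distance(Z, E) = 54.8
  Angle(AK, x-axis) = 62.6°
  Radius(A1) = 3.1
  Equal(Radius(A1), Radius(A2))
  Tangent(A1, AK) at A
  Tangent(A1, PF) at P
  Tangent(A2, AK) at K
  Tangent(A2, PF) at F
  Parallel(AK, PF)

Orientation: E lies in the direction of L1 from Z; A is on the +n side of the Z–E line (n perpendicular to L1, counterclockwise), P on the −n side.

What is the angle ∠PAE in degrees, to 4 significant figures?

86.76°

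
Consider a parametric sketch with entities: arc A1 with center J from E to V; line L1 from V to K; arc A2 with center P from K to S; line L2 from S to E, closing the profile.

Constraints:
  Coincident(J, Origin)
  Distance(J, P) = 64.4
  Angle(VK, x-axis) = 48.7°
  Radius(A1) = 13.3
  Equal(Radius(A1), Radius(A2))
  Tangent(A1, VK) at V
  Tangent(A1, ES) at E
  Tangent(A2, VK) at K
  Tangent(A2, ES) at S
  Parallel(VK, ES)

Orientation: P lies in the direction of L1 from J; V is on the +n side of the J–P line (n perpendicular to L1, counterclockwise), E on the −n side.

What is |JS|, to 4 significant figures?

65.76

Tangency of A1 to both parallel lines with radius 13.3 puts V and E at J ± 13.3·n: V = (-9.992, 8.778), E = (9.992, -8.778). Equal radii place K and S the same way about P: K = P + 13.3·n = (32.51, 57.16), S = P − 13.3·n = (52.50, 39.60). Then |JS| = |S − J| = 65.76.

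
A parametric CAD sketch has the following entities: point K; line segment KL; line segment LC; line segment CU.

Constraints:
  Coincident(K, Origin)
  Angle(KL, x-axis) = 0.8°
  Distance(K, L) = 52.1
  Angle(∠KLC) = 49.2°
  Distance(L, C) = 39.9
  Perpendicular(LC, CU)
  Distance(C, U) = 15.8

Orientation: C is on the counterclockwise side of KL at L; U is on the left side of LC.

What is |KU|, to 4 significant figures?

24.35

K is at the origin; KL runs at 0.8° with length 52.1, so L = 52.1·(cos 0.8°, sin 0.8°) = (52.09, 0.7274). ∠KLC = 49.2°, so LC runs at 0.8° + (180° − 49.2°) = 131.6° from the x-axis; with |LC| = 39.9, C = L + 39.9·(cos 131.6°, sin 131.6°) = (25.60, 30.56). The perpendicularity gives CU at right angles to LC; with |CU| = 15.8 on the left of LC, U = C + 15.8·(-0.7478, -0.6639) = (13.79, 20.07). Then |KU| = |U − K| = 24.35.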